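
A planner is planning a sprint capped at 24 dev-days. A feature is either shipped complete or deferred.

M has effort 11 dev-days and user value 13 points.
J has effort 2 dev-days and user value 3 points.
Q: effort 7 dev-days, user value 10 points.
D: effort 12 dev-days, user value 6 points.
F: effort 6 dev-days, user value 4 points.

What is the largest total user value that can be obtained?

27

This is an integer program with binary decision variables.
Allowing fractional choices, the relaxed optimum would be about 28.7, but features are indivisible.
M + Q + F: effort 11 + 7 + 6 = 24 ≤ 24, user value 13 + 10 + 4 = 27.
M + J + Q: effort 11 + 2 + 7 = 20 ≤ 24, user value 13 + 3 + 10 = 26.
Best is M, Q, and F with total user value 27.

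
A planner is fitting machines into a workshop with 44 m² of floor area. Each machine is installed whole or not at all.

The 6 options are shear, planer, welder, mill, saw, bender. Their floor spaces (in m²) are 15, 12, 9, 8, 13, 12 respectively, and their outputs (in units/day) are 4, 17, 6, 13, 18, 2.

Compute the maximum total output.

Allowing fractional choices, the relaxed optimum would be about 54.5, but machines are indivisible.
planer + welder + saw: floor space 12 + 9 + 13 = 34 ≤ 44, output 17 + 6 + 18 = 41.
planer + mill + saw: floor space 12 + 8 + 13 = 33 ≤ 44, output 17 + 13 + 18 = 48.
planer + welder + mill + saw: floor space 12 + 9 + 8 + 13 = 42 ≤ 44, output 17 + 6 + 13 + 18 = 54.
Best is planer, welder, mill, and saw with total output 54.

54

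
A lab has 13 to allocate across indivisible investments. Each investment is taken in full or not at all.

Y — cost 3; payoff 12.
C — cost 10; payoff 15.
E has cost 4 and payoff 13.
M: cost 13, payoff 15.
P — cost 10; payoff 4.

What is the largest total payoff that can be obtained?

This is a 0-1 knapsack instance.
Take Y and C: cost 3 + 10 = 13 ≤ 13, payoff 12 + 15 = 27.
No other feasible combination does better.

27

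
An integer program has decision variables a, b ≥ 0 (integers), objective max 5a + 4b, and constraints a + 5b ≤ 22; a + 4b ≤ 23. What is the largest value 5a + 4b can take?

(a,b)=(22,0): 1·22+5·0=22≤22, 1·22+4·0=22≤23, objective 110.
(a,b)=(21,0): 1·21+5·0=21≤22, 1·21+4·0=21≤23, objective 105.
Maximum is 110 at (a,b)=(22,0).

110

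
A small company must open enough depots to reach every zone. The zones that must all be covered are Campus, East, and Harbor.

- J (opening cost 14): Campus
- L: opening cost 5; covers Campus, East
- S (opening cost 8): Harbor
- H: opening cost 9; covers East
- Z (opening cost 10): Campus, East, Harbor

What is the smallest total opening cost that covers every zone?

This is an integer covering problem.
The greedy cost-per-new-zone heuristic would pick L and S for 13, but a cheaper cover exists.
Z alone covers Campus, East, Harbor — every zone.
Total opening cost: 10.
No cover costs less than 10.

10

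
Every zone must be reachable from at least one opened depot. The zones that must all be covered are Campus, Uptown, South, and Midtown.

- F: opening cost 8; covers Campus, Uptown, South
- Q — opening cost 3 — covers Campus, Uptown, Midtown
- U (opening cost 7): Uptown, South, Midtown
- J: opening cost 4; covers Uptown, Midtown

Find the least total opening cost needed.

Choose Q and U: together they cover Campus, Uptown, South, Midtown — every zone.
Total opening cost: 3 + 7 = 10.
No cover costs less than 10.

10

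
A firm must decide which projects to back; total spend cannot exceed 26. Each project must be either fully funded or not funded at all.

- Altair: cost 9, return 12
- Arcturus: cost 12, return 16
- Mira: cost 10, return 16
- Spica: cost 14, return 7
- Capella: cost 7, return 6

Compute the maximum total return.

Allowing fractional choices, the relaxed optimum would be about 37.3, but projects are indivisible.
Altair + Mira + Capella: cost 9 + 10 + 7 = 26 ≤ 26, return 12 + 16 + 6 = 34.
Arcturus + Mira: cost 12 + 10 = 22 ≤ 26, return 16 + 16 = 32.
Altair + Mira: cost 9 + 10 = 19 ≤ 26, return 12 + 16 = 28.
Best is Altair, Mira, and Capella with total return 34.

34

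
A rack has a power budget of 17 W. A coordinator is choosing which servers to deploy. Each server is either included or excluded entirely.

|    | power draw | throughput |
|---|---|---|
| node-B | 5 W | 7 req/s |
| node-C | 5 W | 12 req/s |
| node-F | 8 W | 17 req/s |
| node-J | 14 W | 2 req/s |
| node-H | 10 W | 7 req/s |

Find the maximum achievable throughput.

node-B + node-F: power draw 5 + 8 = 13 ≤ 17, throughput 7 + 17 = 24.
node-C + node-F: power draw 5 + 8 = 13 ≤ 17, throughput 12 + 17 = 29.
Best is node-C and node-F with total throughput 29.

29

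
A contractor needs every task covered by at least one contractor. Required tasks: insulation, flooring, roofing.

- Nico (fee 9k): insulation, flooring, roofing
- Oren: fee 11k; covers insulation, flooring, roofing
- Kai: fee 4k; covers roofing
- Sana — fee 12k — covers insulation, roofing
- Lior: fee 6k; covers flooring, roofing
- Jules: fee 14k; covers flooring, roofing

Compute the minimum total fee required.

9

Nico alone covers insulation, flooring, roofing — every task.
Total fee: 9.
No cover costs less than 9.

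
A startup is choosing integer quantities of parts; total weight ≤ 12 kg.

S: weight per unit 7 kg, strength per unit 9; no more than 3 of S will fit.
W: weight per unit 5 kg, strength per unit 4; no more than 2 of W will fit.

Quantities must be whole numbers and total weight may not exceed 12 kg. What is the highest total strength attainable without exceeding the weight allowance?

1×S: weight 7 ≤ 12, strength 1·9 = 9.
1×S and 1×W: weight 12 ≤ 12, strength 1·9 + 1·4 = 13.
Best is 13.

13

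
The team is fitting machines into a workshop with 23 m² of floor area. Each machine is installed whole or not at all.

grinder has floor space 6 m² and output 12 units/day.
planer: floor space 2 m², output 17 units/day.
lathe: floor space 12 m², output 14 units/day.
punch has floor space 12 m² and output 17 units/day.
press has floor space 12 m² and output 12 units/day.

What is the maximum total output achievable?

Allowing fractional choices, the relaxed optimum would be about 49.5, but machines are indivisible.
grinder + planer + punch: floor space 6 + 2 + 12 = 20 ≤ 23, output 12 + 17 + 17 = 46.
grinder + planer + lathe: floor space 6 + 2 + 12 = 20 ≤ 23, output 12 + 17 + 14 = 43.
Best is grinder, planer, and punch with total output 46.

46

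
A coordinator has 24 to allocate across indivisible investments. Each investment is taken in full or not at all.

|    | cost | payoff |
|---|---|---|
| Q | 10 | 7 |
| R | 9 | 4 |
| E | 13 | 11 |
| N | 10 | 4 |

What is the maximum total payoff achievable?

18

Allowing fractional choices, the relaxed optimum would be about 18.4, but investments are indivisible.
R + E: cost 9 + 13 = 22 ≤ 24, payoff 4 + 11 = 15.
Q + E: cost 10 + 13 = 23 ≤ 24, payoff 7 + 11 = 18.
E + N: cost 13 + 10 = 23 ≤ 24, payoff 11 + 4 = 15.
Best is Q and E with total payoff 18.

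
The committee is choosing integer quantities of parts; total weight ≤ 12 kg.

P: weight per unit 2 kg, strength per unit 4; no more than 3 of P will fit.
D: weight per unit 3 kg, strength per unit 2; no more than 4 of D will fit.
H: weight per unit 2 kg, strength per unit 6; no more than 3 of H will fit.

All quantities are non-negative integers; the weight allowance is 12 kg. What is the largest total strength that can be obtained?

3×P and 3×H: weight 12 ≤ 12, strength 3·4 + 3·6 = 30.
2×P and 3×H: weight 10 ≤ 12, strength 2·4 + 3·6 = 26.
Best is 30.

30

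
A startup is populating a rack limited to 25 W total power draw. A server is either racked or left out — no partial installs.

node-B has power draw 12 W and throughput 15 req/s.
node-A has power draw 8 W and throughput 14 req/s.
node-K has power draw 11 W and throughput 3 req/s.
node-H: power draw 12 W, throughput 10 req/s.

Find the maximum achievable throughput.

29

Allowing fractional choices, the relaxed optimum would be about 33.2, but servers are indivisible.
node-B + node-H: power draw 12 + 12 = 24 ≤ 25, throughput 15 + 10 = 25.
node-A + node-H: power draw 8 + 12 = 20 ≤ 25, throughput 14 + 10 = 24.
node-B + node-A: power draw 12 + 8 = 20 ≤ 25, throughput 15 + 14 = 29.
Best is node-B and node-A with total throughput 29.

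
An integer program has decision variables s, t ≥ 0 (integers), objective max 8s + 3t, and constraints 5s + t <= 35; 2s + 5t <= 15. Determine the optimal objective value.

56

The continuous relaxation peaks at (6.96, 0.217) with value 56.30; rounding to a feasible lattice point costs some objective.
(s,t)=(7,0) is feasible, giving 56.
(s,t)=(6,0) is feasible, giving 48.
(s,t)=(5,1) is feasible, giving 43.
The best lattice point is (7,0), giving 56.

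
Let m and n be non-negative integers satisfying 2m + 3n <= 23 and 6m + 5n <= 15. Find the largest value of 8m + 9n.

27

(m,n)=(0,3): 2·0+3·3=9≤23, 6·0+5·3=15≤15, objective 27.
(m,n)=(0,2): 2·0+3·2=6≤23, 6·0+5·2=10≤15, objective 18.
No feasible integer point exceeds 27.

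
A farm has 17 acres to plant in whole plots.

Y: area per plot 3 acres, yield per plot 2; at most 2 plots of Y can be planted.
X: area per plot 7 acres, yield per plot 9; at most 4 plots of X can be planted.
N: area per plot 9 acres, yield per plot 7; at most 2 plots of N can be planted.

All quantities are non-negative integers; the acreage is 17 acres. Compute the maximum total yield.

20

X has the best ratio (9/7); taking only X gives at most 2×9 = 18 (stopped by the area limit).
Mixing does better — 1×Y and 2×X: area 17 ≤ 17, yield 1·2 + 2·9 = 20.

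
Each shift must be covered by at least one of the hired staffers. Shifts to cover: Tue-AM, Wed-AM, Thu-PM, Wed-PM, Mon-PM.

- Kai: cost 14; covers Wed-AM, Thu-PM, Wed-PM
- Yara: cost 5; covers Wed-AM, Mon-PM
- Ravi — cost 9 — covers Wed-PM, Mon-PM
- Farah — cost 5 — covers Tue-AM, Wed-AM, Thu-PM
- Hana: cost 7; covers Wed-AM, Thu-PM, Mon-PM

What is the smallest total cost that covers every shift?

This is an integer covering problem.
Choose Ravi and Farah: together they cover Tue-AM, Wed-AM, Thu-PM, Wed-PM, Mon-PM — every shift.
Total cost: 9 + 5 = 14.

14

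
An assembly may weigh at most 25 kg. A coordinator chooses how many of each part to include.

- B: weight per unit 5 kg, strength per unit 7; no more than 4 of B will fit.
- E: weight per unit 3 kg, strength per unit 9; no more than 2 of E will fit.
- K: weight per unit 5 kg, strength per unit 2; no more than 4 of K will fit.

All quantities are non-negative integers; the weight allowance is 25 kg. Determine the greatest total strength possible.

39

Take 3×B and 2×E: weight 21 ≤ 25, strength 3·7 + 2·9 = 39.
E has the best ratio (9/3) and is taken to its limit of 2; remaining capacity is filled optimally with the others.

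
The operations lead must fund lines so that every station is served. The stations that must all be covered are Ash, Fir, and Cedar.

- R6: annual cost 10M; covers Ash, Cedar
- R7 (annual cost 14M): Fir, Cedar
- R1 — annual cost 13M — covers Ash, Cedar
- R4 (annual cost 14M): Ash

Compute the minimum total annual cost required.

Choose R6 and R7: together they cover Ash, Fir, Cedar — every station.
Total annual cost: 10 + 14 = 24.
No cover costs less than 24.

24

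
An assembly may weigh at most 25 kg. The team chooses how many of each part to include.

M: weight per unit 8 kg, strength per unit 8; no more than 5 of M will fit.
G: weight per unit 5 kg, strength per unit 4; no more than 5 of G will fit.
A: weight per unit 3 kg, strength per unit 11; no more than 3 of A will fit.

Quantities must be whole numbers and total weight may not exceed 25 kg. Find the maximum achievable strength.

49

Take 2×M and 3×A: weight 25 ≤ 25, strength 2·8 + 3·11 = 49.
A has the best ratio (11/3) and is taken to its limit of 3; remaining capacity is filled optimally with the others.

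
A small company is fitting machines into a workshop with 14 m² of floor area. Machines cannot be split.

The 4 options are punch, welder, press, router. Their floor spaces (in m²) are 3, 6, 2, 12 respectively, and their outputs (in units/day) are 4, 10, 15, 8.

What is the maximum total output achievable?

29

punch + welder + press: floor space 3 + 6 + 2 = 11 ≤ 14, output 4 + 10 + 15 = 29.
welder + press: floor space 6 + 2 = 8 ≤ 14, output 10 + 15 = 25.
press + router: floor space 2 + 12 = 14 ≤ 14, output 15 + 8 = 23.
Best is punch, welder, and press with total output 29.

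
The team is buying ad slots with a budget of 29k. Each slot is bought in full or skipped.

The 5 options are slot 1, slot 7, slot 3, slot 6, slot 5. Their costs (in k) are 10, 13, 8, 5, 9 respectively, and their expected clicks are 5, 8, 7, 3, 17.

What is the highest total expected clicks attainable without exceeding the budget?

29

slot 7 + slot 6 + slot 5: cost 13 + 5 + 9 = 27 ≤ 29, expected clicks 8 + 3 + 17 = 28.
slot 3 + slot 6 + slot 5: cost 8 + 5 + 9 = 22 ≤ 29, expected clicks 7 + 3 + 17 = 27.
slot 1 + slot 3 + slot 5: cost 10 + 8 + 9 = 27 ≤ 29, expected clicks 5 + 7 + 17 = 29.
Best is slot 1, slot 3, and slot 5 with total expected clicks 29.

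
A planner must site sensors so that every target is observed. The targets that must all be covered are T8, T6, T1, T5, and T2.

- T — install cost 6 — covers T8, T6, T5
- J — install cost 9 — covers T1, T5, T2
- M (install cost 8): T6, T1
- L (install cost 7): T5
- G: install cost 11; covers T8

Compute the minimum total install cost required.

Choose T and J: together they cover T8, T6, T1, T5, T2 — every target.
Total install cost: 6 + 9 = 15.
No cover costs less than 15.

15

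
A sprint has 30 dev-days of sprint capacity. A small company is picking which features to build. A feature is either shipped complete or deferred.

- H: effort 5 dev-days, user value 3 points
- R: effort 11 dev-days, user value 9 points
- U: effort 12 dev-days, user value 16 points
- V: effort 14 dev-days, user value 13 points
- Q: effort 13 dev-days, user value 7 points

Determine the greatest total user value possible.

H + R + U: effort 5 + 11 + 12 = 28 ≤ 30, user value 3 + 9 + 16 = 28.
U + V: effort 12 + 14 = 26 ≤ 30, user value 16 + 13 = 29.
Best is U and V with total user value 29.

29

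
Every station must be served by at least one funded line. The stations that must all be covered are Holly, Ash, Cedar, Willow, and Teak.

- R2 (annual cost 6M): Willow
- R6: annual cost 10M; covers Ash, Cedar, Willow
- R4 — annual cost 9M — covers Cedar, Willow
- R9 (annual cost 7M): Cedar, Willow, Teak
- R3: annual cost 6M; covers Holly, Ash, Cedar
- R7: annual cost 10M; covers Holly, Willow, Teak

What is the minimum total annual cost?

Choose R9 and R3: together they cover Holly, Ash, Cedar, Willow, Teak — every station.
Total annual cost: 7 + 6 = 13.
No cover costs less than 13.

13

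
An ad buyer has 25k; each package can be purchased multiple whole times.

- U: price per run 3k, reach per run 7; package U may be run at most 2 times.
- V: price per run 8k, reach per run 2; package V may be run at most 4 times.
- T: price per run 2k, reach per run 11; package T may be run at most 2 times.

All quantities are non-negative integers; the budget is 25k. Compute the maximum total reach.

38

Take 2×U, 1×V, and 2×T: price 18 ≤ 25, reach 2·7 + 1·2 + 2·11 = 38.
T has the best ratio (11/2) and is taken to its limit of 2; remaining capacity is filled optimally with the others.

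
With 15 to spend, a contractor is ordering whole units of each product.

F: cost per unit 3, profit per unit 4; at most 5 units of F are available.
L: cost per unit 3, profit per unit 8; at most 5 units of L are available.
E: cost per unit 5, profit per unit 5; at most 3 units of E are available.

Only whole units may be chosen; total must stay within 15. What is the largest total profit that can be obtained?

40

5×L: cost 15 ≤ 15, profit 5·8 = 40.
1×F and 4×L: cost 15 ≤ 15, profit 1·4 + 4·8 = 36.
Best is 40.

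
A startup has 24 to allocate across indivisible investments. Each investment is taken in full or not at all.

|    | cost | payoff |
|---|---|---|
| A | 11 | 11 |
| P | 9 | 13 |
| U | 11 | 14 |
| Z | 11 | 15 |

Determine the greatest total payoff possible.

29

Take U and Z: cost 11 + 11 = 22 ≤ 24, payoff 14 + 15 = 29.
No other feasible combination does better.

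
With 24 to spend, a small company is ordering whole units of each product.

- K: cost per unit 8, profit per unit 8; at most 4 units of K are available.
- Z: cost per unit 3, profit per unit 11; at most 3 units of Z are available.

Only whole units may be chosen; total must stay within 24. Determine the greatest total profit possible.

41

Z has the best ratio (11/3); taking only Z gives at most 3×11 = 33 (stopped by the supply cap of 3).
Mixing does better — 1×K and 3×Z: cost 17 ≤ 24, profit 1·8 + 3·11 = 41.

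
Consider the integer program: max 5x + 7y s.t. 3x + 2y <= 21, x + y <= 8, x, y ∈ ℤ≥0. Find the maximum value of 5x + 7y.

56

(x,y)=(0,8): 3·0+2·8=16≤21, 1·0+1·8=8≤8, objective 56.
(x,y)=(1,7): 3·1+2·7=17≤21, 1·1+1·7=8≤8, objective 54.
(x,y)=(0,7): 3·0+2·7=14≤21, 1·0+1·7=7≤8, objective 49.
Maximum is 56 at (x,y)=(0,8).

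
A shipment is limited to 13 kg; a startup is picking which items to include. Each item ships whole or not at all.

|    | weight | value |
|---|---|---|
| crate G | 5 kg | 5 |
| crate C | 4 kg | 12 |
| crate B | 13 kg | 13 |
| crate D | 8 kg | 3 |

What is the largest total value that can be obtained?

17

crate C + crate D: weight 4 + 8 = 12 ≤ 13, value 12 + 3 = 15.
crate G + crate C: weight 5 + 4 = 9 ≤ 13, value 5 + 12 = 17.
Best is crate G and crate C with total value 17.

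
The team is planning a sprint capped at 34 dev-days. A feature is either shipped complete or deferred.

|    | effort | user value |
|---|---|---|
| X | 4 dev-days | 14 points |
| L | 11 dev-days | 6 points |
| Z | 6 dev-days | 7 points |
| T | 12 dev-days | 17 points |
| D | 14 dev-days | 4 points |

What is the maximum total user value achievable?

This is a 0-1 knapsack instance.
X + Z + T: effort 4 + 6 + 12 = 22 ≤ 34, user value 14 + 7 + 17 = 38.
X + L + Z + T: effort 4 + 11 + 6 + 12 = 33 ≤ 34, user value 14 + 6 + 7 + 17 = 44.
X + L + T: effort 4 + 11 + 12 = 27 ≤ 34, user value 14 + 6 + 17 = 37.
Best is X, L, Z, and T with total user value 44.

44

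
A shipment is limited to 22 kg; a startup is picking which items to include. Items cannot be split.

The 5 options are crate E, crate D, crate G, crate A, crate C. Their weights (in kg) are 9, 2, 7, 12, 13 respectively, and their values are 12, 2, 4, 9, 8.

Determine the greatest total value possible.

This is a 0-1 knapsack instance.
crate E + crate D + crate G: weight 9 + 2 + 7 = 18 ≤ 22, value 12 + 2 + 4 = 18.
crate E + crate C: weight 9 + 13 = 22 ≤ 22, value 12 + 8 = 20.
crate E + crate A: weight 9 + 12 = 21 ≤ 22, value 12 + 9 = 21.
Best is crate E and crate A with total value 21.

21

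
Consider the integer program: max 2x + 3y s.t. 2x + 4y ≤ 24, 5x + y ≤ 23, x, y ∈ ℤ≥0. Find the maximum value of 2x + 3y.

(x,y)=(2,5): 2·2+4·5=24≤24, 5·2+1·5=15≤23, objective 19.
(x,y)=(3,4): 2·3+4·4=22≤24, 5·3+1·4=19≤23, objective 18.
(x,y)=(1,5): 2·1+4·5=22≤24, 5·1+1·5=10≤23, objective 17.
(x,y)=(4,3): 2·4+4·3=20≤24, 5·4+1·3=23≤23, objective 17.
The best lattice point is (2,5), giving 19.

19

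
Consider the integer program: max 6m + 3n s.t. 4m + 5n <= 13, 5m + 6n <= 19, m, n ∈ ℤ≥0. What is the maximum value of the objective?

18

Relaxing integrality, the LP optimum is 19.50 at (m,n) = (3.25, 0), which is not an integer point.
(m,n)=(3,0) is feasible, giving 18.
(m,n)=(2,1) is feasible, giving 15.
No feasible integer point exceeds 18.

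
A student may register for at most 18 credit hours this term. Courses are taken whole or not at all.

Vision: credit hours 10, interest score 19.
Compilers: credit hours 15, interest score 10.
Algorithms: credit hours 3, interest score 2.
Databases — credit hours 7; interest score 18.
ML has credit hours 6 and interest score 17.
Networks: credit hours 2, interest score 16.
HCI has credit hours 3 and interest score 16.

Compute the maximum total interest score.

67

Algorithms + Databases + ML + Networks: credit hours 3 + 7 + 6 + 2 = 18 ≤ 18, interest score 2 + 18 + 17 + 16 = 53.
Databases + ML + Networks + HCI: credit hours 7 + 6 + 2 + 3 = 18 ≤ 18, interest score 18 + 17 + 16 + 16 = 67.
Best is Databases, ML, Networks, and HCI with total interest score 67.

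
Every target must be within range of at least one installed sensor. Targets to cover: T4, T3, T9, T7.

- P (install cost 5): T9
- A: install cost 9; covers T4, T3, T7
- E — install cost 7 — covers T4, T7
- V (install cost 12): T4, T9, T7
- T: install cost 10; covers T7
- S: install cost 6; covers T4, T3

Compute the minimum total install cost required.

14

Choose P and A: together they cover T4, T3, T9, T7 — every target.
Total install cost: 5 + 9 = 14.
No cover costs less than 14.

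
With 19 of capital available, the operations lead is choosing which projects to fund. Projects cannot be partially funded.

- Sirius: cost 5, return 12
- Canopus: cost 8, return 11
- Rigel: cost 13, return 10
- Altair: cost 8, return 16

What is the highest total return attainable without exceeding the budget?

28

Allowing fractional choices, the relaxed optimum would be about 36.2, but projects are indivisible.
Canopus + Altair: cost 8 + 8 = 16 ≤ 19, return 11 + 16 = 27.
Sirius + Altair: cost 5 + 8 = 13 ≤ 19, return 12 + 16 = 28.
Best is Sirius and Altair with total return 28.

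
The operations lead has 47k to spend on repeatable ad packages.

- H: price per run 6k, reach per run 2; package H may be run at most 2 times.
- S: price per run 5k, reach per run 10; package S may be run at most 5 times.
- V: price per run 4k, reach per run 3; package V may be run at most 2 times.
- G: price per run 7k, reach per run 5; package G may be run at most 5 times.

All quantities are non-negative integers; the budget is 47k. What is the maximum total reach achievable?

S has the best ratio (10/5); taking only S gives at most 5×10 = 50 (stopped by the supply cap of 5).
Mixing does better — 5×S, 2×V, and 2×G: price 47 ≤ 47, reach 5·10 + 2·3 + 2·5 = 66.

66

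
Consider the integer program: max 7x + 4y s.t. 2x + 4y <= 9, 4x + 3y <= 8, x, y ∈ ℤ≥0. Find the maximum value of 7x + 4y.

(x,y)=(2,0): 2·2+4·0=4≤9, 4·2+3·0=8≤8, objective 14.
(x,y)=(1,1): 2·1+4·1=6≤9, 4·1+3·1=7≤8, objective 11.
(x,y)=(1,0): 2·1+4·0=2≤9, 4·1+3·0=4≤8, objective 7.
The best lattice point is (2,0), giving 14.

14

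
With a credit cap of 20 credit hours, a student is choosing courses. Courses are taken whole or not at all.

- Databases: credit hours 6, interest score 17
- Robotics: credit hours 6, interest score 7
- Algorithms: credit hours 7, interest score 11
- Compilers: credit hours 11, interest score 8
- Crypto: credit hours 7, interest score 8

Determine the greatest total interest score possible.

36

Allowing fractional choices, the relaxed optimum would be about 36.1, but courses are indivisible.
Databases + Robotics + Crypto: credit hours 6 + 6 + 7 = 19 ≤ 20, interest score 17 + 7 + 8 = 32.
Databases + Robotics + Algorithms: credit hours 6 + 6 + 7 = 19 ≤ 20, interest score 17 + 7 + 11 = 35.
Databases + Algorithms + Crypto: credit hours 6 + 7 + 7 = 20 ≤ 20, interest score 17 + 11 + 8 = 36.
Best is Databases, Algorithms, and Crypto with total interest score 36.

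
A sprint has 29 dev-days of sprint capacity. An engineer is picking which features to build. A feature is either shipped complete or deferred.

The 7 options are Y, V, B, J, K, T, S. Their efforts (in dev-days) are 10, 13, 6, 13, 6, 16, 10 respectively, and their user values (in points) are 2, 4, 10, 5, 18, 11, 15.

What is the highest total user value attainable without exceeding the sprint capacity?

This is a 0-1 knapsack instance.
Allowing fractional choices, the relaxed optimum would be about 47.8, but features are indivisible.
B + K + S: effort 6 + 6 + 10 = 22 ≤ 29, user value 10 + 18 + 15 = 43.
B + K + T: effort 6 + 6 + 16 = 28 ≤ 29, user value 10 + 18 + 11 = 39.
J + K + S: effort 13 + 6 + 10 = 29 ≤ 29, user value 5 + 18 + 15 = 38.
Best is B, K, and S with total user value 43.

43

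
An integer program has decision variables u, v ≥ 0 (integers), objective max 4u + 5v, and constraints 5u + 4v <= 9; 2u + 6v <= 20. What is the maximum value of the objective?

10

The continuous relaxation peaks at (0, 2.25) with value 11.25; rounding to a feasible lattice point costs some objective.
(u,v)=(0,2): 5·0+4·2=8≤9, 2·0+6·2=12≤20, objective 10.
(u,v)=(1,1): 5·1+4·1=9≤9, 2·1+6·1=8≤20, objective 9.
(u,v)=(0,1): 5·0+4·1=4≤9, 2·0+6·1=6≤20, objective 5.
No feasible integer point exceeds 10.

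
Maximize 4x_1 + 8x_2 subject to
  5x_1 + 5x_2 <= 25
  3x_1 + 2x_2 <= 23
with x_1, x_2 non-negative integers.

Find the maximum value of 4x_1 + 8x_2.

40

(x_1,x_2)=(0,5) is feasible, giving 40.
(x_1,x_2)=(1,4) is feasible, giving 36.
No feasible integer point exceeds 40.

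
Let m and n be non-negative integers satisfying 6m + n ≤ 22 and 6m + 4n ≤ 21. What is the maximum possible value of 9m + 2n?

27

(m,n)=(3,0): 6·3+1·0=18≤22, 6·3+4·0=18≤21, objective 27.
(m,n)=(2,1): 6·2+1·1=13≤22, 6·2+4·1=16≤21, objective 20.
(m,n)=(2,0): 6·2+1·0=12≤22, 6·2+4·0=12≤21, objective 18.
Maximum is 27 at (m,n)=(3,0).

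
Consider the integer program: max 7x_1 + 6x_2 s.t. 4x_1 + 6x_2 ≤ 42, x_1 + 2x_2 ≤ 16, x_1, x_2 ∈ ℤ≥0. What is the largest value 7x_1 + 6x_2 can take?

Relaxing integrality, the LP optimum is 73.50 at (x_1,x_2) = (10.5, 0), which is not an integer point.
(x_1,x_2)=(10,0): 4·10+6·0=40≤42, 1·10+2·0=10≤16, objective 70.
(x_1,x_2)=(9,1): 4·9+6·1=42≤42, 1·9+2·1=11≤16, objective 69.
(x_1,x_2)=(9,0): 4·9+6·0=36≤42, 1·9+2·0=9≤16, objective 63.
No feasible integer point exceeds 70.

70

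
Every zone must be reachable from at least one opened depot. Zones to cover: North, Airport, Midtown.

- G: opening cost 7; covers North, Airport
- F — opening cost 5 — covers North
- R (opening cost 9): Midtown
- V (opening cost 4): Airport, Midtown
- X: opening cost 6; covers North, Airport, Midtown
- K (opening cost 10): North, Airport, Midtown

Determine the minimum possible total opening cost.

6

The greedy cost-per-new-zone heuristic would pick V and F for 9, but a cheaper cover exists.
X alone covers North, Airport, Midtown — every zone.
Total opening cost: 6.
No cover costs less than 6.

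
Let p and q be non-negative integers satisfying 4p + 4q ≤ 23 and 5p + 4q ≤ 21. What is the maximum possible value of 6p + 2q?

Relaxing integrality, the LP optimum is 25.20 at (p,q) = (4.2, 0), which is not an integer point.
(p,q)=(4,0): 4·4+4·0=16≤23, 5·4+4·0=20≤21, objective 24.
(p,q)=(3,1): 4·3+4·1=16≤23, 5·3+4·1=19≤21, objective 20.
(p,q)=(3,0): 4·3+4·0=12≤23, 5·3+4·0=15≤21, objective 18.
The best lattice point is (4,0), giving 24.

24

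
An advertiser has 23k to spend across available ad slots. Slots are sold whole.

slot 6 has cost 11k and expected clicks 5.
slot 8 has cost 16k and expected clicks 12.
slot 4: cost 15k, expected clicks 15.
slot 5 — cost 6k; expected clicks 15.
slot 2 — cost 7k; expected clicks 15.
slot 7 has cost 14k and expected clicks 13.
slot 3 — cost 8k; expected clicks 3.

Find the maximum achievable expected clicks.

Take slot 5, slot 2, and slot 3: cost 6 + 7 + 8 = 21 ≤ 23, expected clicks 15 + 15 + 3 = 33.
No other feasible combination does better.

33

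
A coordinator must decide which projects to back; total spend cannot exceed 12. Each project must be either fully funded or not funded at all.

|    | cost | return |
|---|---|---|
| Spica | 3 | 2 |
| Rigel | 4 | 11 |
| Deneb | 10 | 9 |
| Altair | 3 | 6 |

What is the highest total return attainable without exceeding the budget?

19

Treat it as a binary knapsack problem.
Allowing fractional choices, the relaxed optimum would be about 21.5, but projects are indivisible.
Rigel + Altair: cost 4 + 3 = 7 ≤ 12, return 11 + 6 = 17.
Spica + Rigel + Altair: cost 3 + 4 + 3 = 10 ≤ 12, return 2 + 11 + 6 = 19.
Best is Spica, Rigel, and Altair with total return 19.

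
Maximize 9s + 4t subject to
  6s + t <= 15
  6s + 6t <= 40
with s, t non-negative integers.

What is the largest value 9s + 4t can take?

30

Relaxing integrality, the LP optimum is 35.00 at (s,t) = (1.67, 5), which is not an integer point.
(s,t)=(2,3): 6·2+1·3=15≤15, 6·2+6·3=30≤40, objective 30.
(s,t)=(1,5): 6·1+1·5=11≤15, 6·1+6·5=36≤40, objective 29.
(s,t)=(2,2): 6·2+1·2=14≤15, 6·2+6·2=24≤40, objective 26.
(s,t)=(1,4): 6·1+1·4=10≤15, 6·1+6·4=30≤40, objective 25.
Maximum is 30 at (s,t)=(2,3).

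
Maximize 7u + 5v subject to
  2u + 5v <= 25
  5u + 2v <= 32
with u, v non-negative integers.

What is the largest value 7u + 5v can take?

Relaxing integrality, the LP optimum is 51.19 at (u,v) = (5.24, 2.9), which is not an integer point.
(u,v)=(5,3): 2·5+5·3=25≤25, 5·5+2·3=31≤32, objective 50.
(u,v)=(6,1): 2·6+5·1=17≤25, 5·6+2·1=32≤32, objective 47.
No feasible integer point exceeds 50.

50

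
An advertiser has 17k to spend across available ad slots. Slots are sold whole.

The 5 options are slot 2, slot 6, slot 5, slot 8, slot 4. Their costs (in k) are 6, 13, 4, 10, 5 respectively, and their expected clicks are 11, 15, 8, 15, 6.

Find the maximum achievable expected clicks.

Allowing fractional choices, the relaxed optimum would be about 29.5, but ad slots are indivisible.
slot 2 + slot 8: cost 6 + 10 = 16 ≤ 17, expected clicks 11 + 15 = 26.
slot 2 + slot 5 + slot 4: cost 6 + 4 + 5 = 15 ≤ 17, expected clicks 11 + 8 + 6 = 25.
slot 5 + slot 8: cost 4 + 10 = 14 ≤ 17, expected clicks 8 + 15 = 23.
Best is slot 2 and slot 8 with total expected clicks 26.

26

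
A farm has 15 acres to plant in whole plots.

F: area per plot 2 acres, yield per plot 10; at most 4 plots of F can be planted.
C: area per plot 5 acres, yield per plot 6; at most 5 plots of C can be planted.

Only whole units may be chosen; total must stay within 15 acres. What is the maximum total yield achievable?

46

F has the best ratio (10/2); taking only F gives at most 4×10 = 40 (stopped by the supply cap of 4).
Mixing does better — 4×F and 1×C: area 13 ≤ 15, yield 4·10 + 1·6 = 46.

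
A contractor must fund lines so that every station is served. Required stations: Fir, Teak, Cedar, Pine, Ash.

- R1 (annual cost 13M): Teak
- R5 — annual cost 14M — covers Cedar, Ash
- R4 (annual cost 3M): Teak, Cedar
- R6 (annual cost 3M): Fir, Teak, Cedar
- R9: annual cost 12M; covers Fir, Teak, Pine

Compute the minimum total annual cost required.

26

The greedy cost-per-new-station heuristic would pick R6, R9, and R5 for 29, but a cheaper cover exists.
Choose R5 and R9: together they cover Fir, Teak, Cedar, Pine, Ash — every station.
Total annual cost: 14 + 12 = 26.
No cover costs less than 26.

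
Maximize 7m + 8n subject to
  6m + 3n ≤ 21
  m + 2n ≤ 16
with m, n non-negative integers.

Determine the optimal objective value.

(m,n)=(0,7): 6·0+3·7=21≤21, 1·0+2·7=14≤16, objective 56.
(m,n)=(0,6): 6·0+3·6=18≤21, 1·0+2·6=12≤16, objective 48.
No feasible integer point exceeds 56.

56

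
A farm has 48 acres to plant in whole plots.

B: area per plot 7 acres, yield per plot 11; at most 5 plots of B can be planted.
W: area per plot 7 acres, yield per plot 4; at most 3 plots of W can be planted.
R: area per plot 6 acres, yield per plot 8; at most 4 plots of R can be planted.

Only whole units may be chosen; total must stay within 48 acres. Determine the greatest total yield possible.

71

This is a bounded integer knapsack.
4×B and 3×R: area 46 ≤ 48, yield 4·11 + 3·8 = 68.
5×B and 2×R: area 47 ≤ 48, yield 5·11 + 2·8 = 71.
Best is 71.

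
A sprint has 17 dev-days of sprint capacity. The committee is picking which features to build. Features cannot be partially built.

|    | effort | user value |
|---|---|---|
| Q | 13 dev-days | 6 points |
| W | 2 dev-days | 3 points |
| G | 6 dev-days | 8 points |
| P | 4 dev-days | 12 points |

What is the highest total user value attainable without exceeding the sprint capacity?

23

Treat it as a binary knapsack problem.
Take W, G, and P: effort 2 + 6 + 4 = 12 ≤ 17, user value 3 + 8 + 12 = 23.
No other feasible combination does better.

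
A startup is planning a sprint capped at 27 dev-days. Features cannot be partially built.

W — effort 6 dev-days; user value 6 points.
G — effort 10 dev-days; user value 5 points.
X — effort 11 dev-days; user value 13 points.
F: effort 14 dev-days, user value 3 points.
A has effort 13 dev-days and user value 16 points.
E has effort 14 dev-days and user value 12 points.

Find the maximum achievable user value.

29

This is a 0-1 knapsack instance.
Take X and A: effort 11 + 13 = 24 ≤ 27, user value 13 + 16 = 29.
No other feasible combination does better.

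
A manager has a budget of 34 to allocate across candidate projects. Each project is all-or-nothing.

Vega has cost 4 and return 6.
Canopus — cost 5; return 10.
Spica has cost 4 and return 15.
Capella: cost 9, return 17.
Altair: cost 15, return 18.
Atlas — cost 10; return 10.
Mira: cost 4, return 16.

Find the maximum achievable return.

68

Treat it as a binary knapsack problem.
Spica + Capella + Altair + Mira: cost 4 + 9 + 15 + 4 = 32 ≤ 34, return 15 + 17 + 18 + 16 = 66.
Canopus + Spica + Capella + Atlas + Mira: cost 5 + 4 + 9 + 10 + 4 = 32 ≤ 34, return 10 + 15 + 17 + 10 + 16 = 68.
Vega + Canopus + Spica + Altair + Mira: cost 4 + 5 + 4 + 15 + 4 = 32 ≤ 34, return 6 + 10 + 15 + 18 + 16 = 65.
Best is Canopus, Spica, Capella, Atlas, and Mira with total return 68.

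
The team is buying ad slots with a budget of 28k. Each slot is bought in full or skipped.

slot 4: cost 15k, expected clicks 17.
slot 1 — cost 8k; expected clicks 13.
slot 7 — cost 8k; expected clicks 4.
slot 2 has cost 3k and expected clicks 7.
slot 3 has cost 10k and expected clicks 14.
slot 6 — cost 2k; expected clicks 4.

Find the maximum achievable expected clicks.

Allowing fractional choices, the relaxed optimum would be about 43.7, but ad slots are indivisible.
slot 1 + slot 2 + slot 3 + slot 6: cost 8 + 3 + 10 + 2 = 23 ≤ 28, expected clicks 13 + 7 + 14 + 4 = 38.
slot 4 + slot 1 + slot 2 + slot 6: cost 15 + 8 + 3 + 2 = 28 ≤ 28, expected clicks 17 + 13 + 7 + 4 = 41.
slot 4 + slot 2 + slot 3: cost 15 + 3 + 10 = 28 ≤ 28, expected clicks 17 + 7 + 14 = 38.
Best is slot 4, slot 1, slot 2, and slot 6 with total expected clicks 41.

41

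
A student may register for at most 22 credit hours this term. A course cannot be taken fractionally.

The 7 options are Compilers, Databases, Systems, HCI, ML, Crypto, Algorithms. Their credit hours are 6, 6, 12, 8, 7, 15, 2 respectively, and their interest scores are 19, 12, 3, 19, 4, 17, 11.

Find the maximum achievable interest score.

61

Take Compilers, Databases, HCI, and Algorithms: credit hours 6 + 6 + 8 + 2 = 22 ≤ 22, interest score 19 + 12 + 19 + 11 = 61.
No other feasible combination does better.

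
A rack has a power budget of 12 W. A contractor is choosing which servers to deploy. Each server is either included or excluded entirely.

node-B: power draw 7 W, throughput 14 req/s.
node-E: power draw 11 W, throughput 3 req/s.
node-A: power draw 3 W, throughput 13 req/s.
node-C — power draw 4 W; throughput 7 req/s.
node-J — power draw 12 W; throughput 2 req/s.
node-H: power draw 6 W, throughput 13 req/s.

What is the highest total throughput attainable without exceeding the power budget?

node-B + node-A: power draw 7 + 3 = 10 ≤ 12, throughput 14 + 13 = 27.
node-A + node-H: power draw 3 + 6 = 9 ≤ 12, throughput 13 + 13 = 26.
Best is node-B and node-A with total throughput 27.

27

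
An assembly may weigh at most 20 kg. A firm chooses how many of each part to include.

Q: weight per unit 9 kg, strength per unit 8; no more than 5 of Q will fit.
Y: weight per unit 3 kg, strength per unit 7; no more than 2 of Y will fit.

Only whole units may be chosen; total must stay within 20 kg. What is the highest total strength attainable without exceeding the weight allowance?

22

Take 1×Q and 2×Y: weight 15 ≤ 20, strength 1·8 + 2·7 = 22.
Y has the best ratio (7/3) and is taken to its limit of 2; remaining capacity is filled optimally with the others.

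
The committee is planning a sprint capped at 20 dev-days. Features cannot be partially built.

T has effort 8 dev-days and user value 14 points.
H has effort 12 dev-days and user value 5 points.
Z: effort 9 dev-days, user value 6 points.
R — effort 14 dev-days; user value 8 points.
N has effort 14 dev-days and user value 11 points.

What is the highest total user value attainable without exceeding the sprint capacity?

This is a 0-1 knapsack instance.
T + H: effort 8 + 12 = 20 ≤ 20, user value 14 + 5 = 19.
T: effort 8 ≤ 20, user value 14.
T + Z: effort 8 + 9 = 17 ≤ 20, user value 14 + 6 = 20.
Best is T and Z with total user value 20.

20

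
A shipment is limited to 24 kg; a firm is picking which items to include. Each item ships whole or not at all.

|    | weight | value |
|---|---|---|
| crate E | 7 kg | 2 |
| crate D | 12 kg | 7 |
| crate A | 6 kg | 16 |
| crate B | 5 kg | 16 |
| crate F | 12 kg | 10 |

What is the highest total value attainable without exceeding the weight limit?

crate A + crate B + crate F: weight 6 + 5 + 12 = 23 ≤ 24, value 16 + 16 + 10 = 42.
crate D + crate A + crate B: weight 12 + 6 + 5 = 23 ≤ 24, value 7 + 16 + 16 = 39.
Best is crate A, crate B, and crate F with total value 42.

42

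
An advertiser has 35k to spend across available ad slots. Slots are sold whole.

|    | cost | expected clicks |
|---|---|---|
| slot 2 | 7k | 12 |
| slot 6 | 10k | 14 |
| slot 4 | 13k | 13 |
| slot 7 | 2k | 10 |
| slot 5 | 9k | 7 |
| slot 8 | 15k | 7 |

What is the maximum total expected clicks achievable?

This is a 0-1 knapsack instance.
Take slot 2, slot 6, slot 4, and slot 7: cost 7 + 10 + 13 + 2 = 32 ≤ 35, expected clicks 12 + 14 + 13 + 10 = 49.
No other feasible combination does better.

49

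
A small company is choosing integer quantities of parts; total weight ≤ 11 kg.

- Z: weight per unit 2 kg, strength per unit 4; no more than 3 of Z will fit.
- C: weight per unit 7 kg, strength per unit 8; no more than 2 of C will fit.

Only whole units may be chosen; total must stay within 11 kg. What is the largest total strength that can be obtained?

Z has the best ratio (4/2); taking only Z gives at most 3×4 = 12 (stopped by the supply cap of 3).
Mixing does better — 2×Z and 1×C: weight 11 ≤ 11, strength 2·4 + 1·8 = 16.

16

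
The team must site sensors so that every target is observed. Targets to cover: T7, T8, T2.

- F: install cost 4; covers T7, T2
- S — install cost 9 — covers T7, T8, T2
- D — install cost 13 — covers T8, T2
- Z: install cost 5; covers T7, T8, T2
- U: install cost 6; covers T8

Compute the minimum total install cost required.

5

Z alone covers T7, T8, T2 — every target.
Total install cost: 5.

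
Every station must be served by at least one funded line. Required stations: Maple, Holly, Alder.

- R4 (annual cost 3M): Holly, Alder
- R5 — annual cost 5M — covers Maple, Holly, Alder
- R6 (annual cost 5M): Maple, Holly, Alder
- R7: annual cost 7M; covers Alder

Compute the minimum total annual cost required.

This is an integer covering problem.
The greedy cost-per-new-station heuristic would pick R4 and R5 for 8, but a cheaper cover exists.
R5 alone covers Maple, Holly, Alder — every station.
Total annual cost: 5.
No cover costs less than 5.

5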